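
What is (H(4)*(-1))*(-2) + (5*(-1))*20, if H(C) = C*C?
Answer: -68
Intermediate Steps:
H(C) = C²
(H(4)*(-1))*(-2) + (5*(-1))*20 = (4²*(-1))*(-2) + (5*(-1))*20 = (16*(-1))*(-2) - 5*20 = -16*(-2) - 100 = 32 - 100 = -68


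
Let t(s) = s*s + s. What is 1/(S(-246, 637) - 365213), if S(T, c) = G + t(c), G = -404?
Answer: 1/40789 ≈ 2.4516e-5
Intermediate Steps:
t(s) = s + s² (t(s) = s² + s = s + s²)
S(T, c) = -404 + c*(1 + c)
1/(S(-246, 637) - 365213) = 1/((-404 + 637*(1 + 637)) - 365213) = 1/((-404 + 637*638) - 365213) = 1/((-404 + 406406) - 365213) = 1/(406002 - 365213) = 1/40789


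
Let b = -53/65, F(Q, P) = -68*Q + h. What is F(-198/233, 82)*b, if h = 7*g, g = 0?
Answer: -713592/15145 ≈ -47.117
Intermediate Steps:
h = 0 (h = 7*0 = 0)
F(Q, P) = -68*Q (F(Q, P) = -68*Q + 0 = -68*Q)
b = -53/65 (b = -53*1/65 = -53/65 ≈ -0.81538)
F(-198/233, 82)*b = -(-13464)/233*(-53/65) = -68*(-198/233)*(-53/65) = (13464/233)*(-53/65) = -713592/15145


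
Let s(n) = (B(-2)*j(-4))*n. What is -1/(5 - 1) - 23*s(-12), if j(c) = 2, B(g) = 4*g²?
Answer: 35327/4 ≈ 8831.8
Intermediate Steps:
s(n) = 32*n (s(n) = ((4*(-2)²)*2)*n = ((4*4)*2)*n = (16*2)*n = 32*n)
-1/(5 - 1) - 23*s(-12) = -1/(5 - 1) - 736*(-12) = -1/4 - 23*(-384) = -1*¼ + 8832 = -¼ + 8832 = 35327/4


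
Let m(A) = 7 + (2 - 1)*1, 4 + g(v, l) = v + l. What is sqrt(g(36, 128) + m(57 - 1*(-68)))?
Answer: 2*sqrt(42) ≈ 12.961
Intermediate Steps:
g(v, l) = -4 + l + v (g(v, l) = -4 + (v + l) = -4 + (l + v) = -4 + l + v)
m(A) = 8 (m(A) = 7 + 1*1 = 7 + 1 = 8)
sqrt(g(36, 128) + m(57 - 1*(-68))) = sqrt((-4 + 128 + 36) + 8) = sqrt(160 + 8) = sqrt(168) = 2*sqrt(42)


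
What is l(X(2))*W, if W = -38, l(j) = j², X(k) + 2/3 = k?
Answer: -608/9 ≈ -67.556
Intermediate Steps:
X(k) = -⅔ + k
l(X(2))*W = (-⅔ + 2)²*(-38) = (4/3)²*(-38) = (16/9)*(-38) = -608/9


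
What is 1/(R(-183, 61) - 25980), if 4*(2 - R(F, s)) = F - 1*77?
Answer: -1/25913 ≈ -3.8591e-5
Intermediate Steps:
R(F, s) = 85/4 - F/4 (R(F, s) = 2 - (F - 1*77)/4 = 2 - (F - 77)/4 = 2 - (-77 + F)/4 = 2 + (77/4 - F/4) = 85/4 - F/4)
1/(R(-183, 61) - 25980) = 1/((85/4 - ¼*(-183)) - 25980) = 1/((85/4 + 183/4) - 25980) = 1/(67 - 25980) = 1/(-25913) = -1/25913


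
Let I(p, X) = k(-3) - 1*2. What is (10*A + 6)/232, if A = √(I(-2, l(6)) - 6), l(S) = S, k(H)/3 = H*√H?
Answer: 3/116 + 5*√(-8 - 9*I*√3)/116 ≈ 0.11991 - 0.15397*I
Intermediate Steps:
k(H) = 3*H^(3/2) (k(H) = 3*(H*√H) = 3*H^(3/2))
I(p, X) = -2 - 9*I*√3 (I(p, X) = 3*(-3)^(3/2) - 1*2 = 3*(-3*I*√3) - 2 = -9*I*√3 - 2 = -2 - 9*I*√3)
A = √(-8 - 9*I*√3) (A = √((-2 - 9*I*√3) - 6) = √(-8 - 9*I*√3) ≈ 2.1819 - 3.5722*I)
(10*A + 6)/232 = (10*√(-8 - 9*I*√3) + 6)/232 = (6 + 10*√(-8 - 9*I*√3))*(1/232) = 3/116 + 5*√(-8 - 9*I*√3)/116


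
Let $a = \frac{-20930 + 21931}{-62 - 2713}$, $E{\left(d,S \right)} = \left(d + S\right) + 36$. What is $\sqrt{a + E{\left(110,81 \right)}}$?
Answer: $\frac{2 \sqrt{17452641}}{555} \approx 15.055$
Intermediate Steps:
$E{\left(d,S \right)} = 36 + S + d$ ($E{\left(d,S \right)} = \left(S + d\right) + 36 = 36 + S + d$)
$a = - \frac{1001}{2775}$ ($a = \frac{1001}{-2775} = 1001 \left(- \frac{1}{2775}\right) = - \frac{1001}{2775} \approx -0.36072$)
$\sqrt{a + E{\left(110,81 \right)}} = \sqrt{- \frac{1001}{2775} + \left(36 + 81 + 110\right)} = \sqrt{- \frac{1001}{2775} + 227} = \sqrt{\frac{628924}{2775}} = \frac{2 \sqrt{17452641}}{555}$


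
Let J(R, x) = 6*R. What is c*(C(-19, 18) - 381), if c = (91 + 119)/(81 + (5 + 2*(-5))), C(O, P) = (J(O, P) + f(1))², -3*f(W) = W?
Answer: 1998850/57 ≈ 35068.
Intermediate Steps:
f(W) = -W/3
C(O, P) = (-⅓ + 6*O)² (C(O, P) = (6*O - ⅓*1)² = (6*O - ⅓)² = (-⅓ + 6*O)²)
c = 105/38 (c = 210/(81 + (5 - 10)) = 210/(81 - 5) = 210/76 = 210*(1/76) = 105/38 ≈ 2.7632)
c*(C(-19, 18) - 381) = 105*((-1 + 18*(-19))²/9 - 381)/38 = 105*((-1 - 342)²/9 - 381)/38 = 105*((⅑)*(-343)² - 381)/38 = 105*((⅑)*117649 - 381)/38 = 105*(117649/9 - 381)/38 = (105/38)*(114220/9) = 1998850/57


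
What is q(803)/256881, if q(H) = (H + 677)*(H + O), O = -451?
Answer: 520960/256881 ≈ 2.0280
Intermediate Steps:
q(H) = (-451 + H)*(677 + H) (q(H) = (H + 677)*(H - 451) = (677 + H)*(-451 + H) = (-451 + H)*(677 + H))
q(803)/256881 = (-305327 + 803**2 + 226*803)/256881 = (-305327 + 644809 + 181478)*(1/256881) = 520960*(1/256881) = 520960/256881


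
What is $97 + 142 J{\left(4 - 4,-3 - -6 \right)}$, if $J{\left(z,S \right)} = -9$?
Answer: $-1181$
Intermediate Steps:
$97 + 142 J{\left(4 - 4,-3 - -6 \right)} = 97 + 142 \left(-9\right) = 97 - 1278 = -1181$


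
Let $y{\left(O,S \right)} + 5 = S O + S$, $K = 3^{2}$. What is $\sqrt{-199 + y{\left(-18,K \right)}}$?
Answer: $i \sqrt{357} \approx 18.894 i$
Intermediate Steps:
$K = 9$
$y{\left(O,S \right)} = -5 + S + O S$ ($y{\left(O,S \right)} = -5 + \left(S O + S\right) = -5 + \left(O S + S\right) = -5 + \left(S + O S\right) = -5 + S + O S$)
$\sqrt{-199 + y{\left(-18,K \right)}} = \sqrt{-199 - 158} = \sqrt{-357} = i \sqrt{357}$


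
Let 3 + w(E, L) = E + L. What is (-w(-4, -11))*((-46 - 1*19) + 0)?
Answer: -1170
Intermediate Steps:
w(E, L) = -3 + E + L (w(E, L) = -3 + (E + L) = -3 + E + L)
(-w(-4, -11))*((-46 - 1*19) + 0) = (-(-3 - 4 - 11))*((-46 - 1*19) + 0) = (-1*(-18))*((-46 - 19) + 0) = 18*(-65 + 0) = 18*(-65) = -1170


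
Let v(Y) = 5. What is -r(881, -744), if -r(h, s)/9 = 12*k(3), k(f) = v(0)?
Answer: 540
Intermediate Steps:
k(f) = 5
r(h, s) = -540 (r(h, s) = -108*5 = -9*60 = -540)
-r(881, -744) = -1*(-540) = 540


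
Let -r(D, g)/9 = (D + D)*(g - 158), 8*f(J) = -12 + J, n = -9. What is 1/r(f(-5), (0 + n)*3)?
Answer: -4/28305 ≈ -0.00014132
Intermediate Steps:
f(J) = -3/2 + J/8 (f(J) = (-12 + J)/8 = -3/2 + J/8)
r(D, g) = -18*D*(-158 + g) (r(D, g) = -9*(D + D)*(g - 158) = -9*2*D*(-158 + g) = -18*D*(-158 + g))
1/r(f(-5), (0 + n)*3) = 1/(18*(-3/2 + (⅛)*(-5))*(158 - (0 - 9)*3)) = 1/(18*(-3/2 - 5/8)*(158 - (-9)*3)) = 1/(18*(-17/8)*(158 - 1*(-27))) = 1/(18*(-17/8)*(158 + 27)) = 1/(18*(-17/8)*185) = 1/(-28305/4) = -4/28305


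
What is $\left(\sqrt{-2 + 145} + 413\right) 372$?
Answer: $153636 + 372 \sqrt{143} \approx 1.5808 \cdot 10^{5}$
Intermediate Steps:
$\left(\sqrt{-2 + 145} + 413\right) 372 = \left(\sqrt{143} + 413\right) 372 = \left(413 + \sqrt{143}\right) 372 = 153636 + 372 \sqrt{143}$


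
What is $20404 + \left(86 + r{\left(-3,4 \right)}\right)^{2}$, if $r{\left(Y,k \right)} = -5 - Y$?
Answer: $27460$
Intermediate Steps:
$20404 + \left(86 + r{\left(-3,4 \right)}\right)^{2} = 20404 + \left(86 - 2\right)^{2} = 20404 + 84^{2} = 20404 + 7056 = 27460$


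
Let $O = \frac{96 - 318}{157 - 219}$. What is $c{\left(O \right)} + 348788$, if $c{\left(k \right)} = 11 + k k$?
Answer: $\frac{335208160}{961} \approx 3.4881 \cdot 10^{5}$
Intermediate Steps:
$O = \frac{111}{31}$ ($O = - \frac{222}{-62} = \left(-222\right) \left(- \frac{1}{62}\right) = \frac{111}{31} \approx 3.5806$)
$c{\left(k \right)} = 11 + k^{2}$
$c{\left(O \right)} + 348788 = \left(11 + \left(\frac{111}{31}\right)^{2}\right) + 348788 = \left(11 + \frac{12321}{961}\right) + 348788 = \frac{22892}{961} + 348788 = \frac{335208160}{961}$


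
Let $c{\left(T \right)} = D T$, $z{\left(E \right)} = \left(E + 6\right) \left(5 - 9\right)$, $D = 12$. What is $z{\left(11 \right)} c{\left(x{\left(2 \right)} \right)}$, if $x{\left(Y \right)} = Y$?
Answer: $-1632$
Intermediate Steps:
$z{\left(E \right)} = -24 - 4 E$ ($z{\left(E \right)} = \left(6 + E\right) \left(-4\right) = -24 - 4 E$)
$c{\left(T \right)} = 12 T$
$z{\left(11 \right)} c{\left(x{\left(2 \right)} \right)} = \left(-24 - 44\right) 12 \cdot 2 = \left(-24 - 44\right) 24 = \left(-68\right) 24 = -1632$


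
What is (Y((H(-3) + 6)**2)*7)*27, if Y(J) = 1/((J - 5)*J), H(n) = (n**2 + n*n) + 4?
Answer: 27/87248 ≈ 0.00030946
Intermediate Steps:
H(n) = 4 + 2*n**2 (H(n) = (n**2 + n**2) + 4 = 2*n**2 + 4 = 4 + 2*n**2)
Y(J) = 1/(J*(-5 + J)) (Y(J) = 1/((-5 + J)*J) = 1/(J*(-5 + J)))
(Y((H(-3) + 6)**2)*7)*27 = ((1/((((4 + 2*(-3)**2) + 6)**2)*(-5 + ((4 + 2*(-3)**2) + 6)**2)))*7)*27 = ((1/((((4 + 2*9) + 6)**2)*(-5 + ((4 + 2*9) + 6)**2)))*7)*27 = ((1/((((4 + 18) + 6)**2)*(-5 + ((4 + 18) + 6)**2)))*7)*27 = ((1/(((22 + 6)**2)*(-5 + (22 + 6)**2)))*7)*27 = ((1/((28**2)*(-5 + 28**2)))*7)*27 = ((1/(784*(-5 + 784)))*7)*27 = (((1/784)/779)*7)*27 = (((1/784)*(1/779))*7)*27 = ((1/610736)*7)*27 = (1/87248)*27 = 27/87248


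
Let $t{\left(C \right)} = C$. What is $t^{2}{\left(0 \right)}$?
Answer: $0$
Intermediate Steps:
$t^{2}{\left(0 \right)} = 0^{2} = 0$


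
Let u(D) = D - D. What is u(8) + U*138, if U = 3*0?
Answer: 0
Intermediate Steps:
U = 0
u(D) = 0
u(8) + U*138 = 0 + 0*138 = 0 + 0 = 0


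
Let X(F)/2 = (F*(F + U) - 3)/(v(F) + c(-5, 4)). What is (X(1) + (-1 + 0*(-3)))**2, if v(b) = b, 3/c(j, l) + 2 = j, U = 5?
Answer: 361/4 ≈ 90.250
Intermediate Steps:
c(j, l) = 3/(-2 + j)
X(F) = 2*(-3 + F*(5 + F))/(-3/7 + F) (X(F) = 2*((F*(F + 5) - 3)/(F + 3/(-2 - 5))) = 2*((F*(5 + F) - 3)/(F + 3/(-7))) = 2*((-3 + F*(5 + F))/(F + 3*(-1/7))) = 2*((-3 + F*(5 + F))/(F - 3/7)) = 2*((-3 + F*(5 + F))/(-3/7 + F)) = 2*(-3 + F*(5 + F))/(-3/7 + F))
(X(1) + (-1 + 0*(-3)))**2 = (14*(-3 + 1**2 + 5*1)/(-3 + 7*1) + (-1 + 0*(-3)))**2 = (14*(-3 + 1 + 5)/(-3 + 7) + (-1 + 0))**2 = (14*3/4 - 1)**2 = (14*(1/4)*3 - 1)**2 = (21/2 - 1)**2 = (19/2)**2 = 361/4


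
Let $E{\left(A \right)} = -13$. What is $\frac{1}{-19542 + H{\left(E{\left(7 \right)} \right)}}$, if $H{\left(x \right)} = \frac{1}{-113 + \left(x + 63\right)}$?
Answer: $- \frac{63}{1231147} \approx -5.1172 \cdot 10^{-5}$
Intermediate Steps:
$H{\left(x \right)} = \frac{1}{-50 + x}$ ($H{\left(x \right)} = \frac{1}{-113 + \left(63 + x\right)} = \frac{1}{-50 + x}$)
$\frac{1}{-19542 + H{\left(E{\left(7 \right)} \right)}} = \frac{1}{-19542 + \frac{1}{-50 - 13}} = \frac{1}{-19542 + \frac{1}{-63}} = \frac{1}{-19542 - \frac{1}{63}} = \frac{1}{- \frac{1231147}{63}} = - \frac{63}{1231147}$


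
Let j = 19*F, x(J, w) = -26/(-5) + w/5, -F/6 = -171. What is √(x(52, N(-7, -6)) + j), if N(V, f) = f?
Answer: √19498 ≈ 139.64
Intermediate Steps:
F = 1026 (F = -6*(-171) = 1026)
x(J, w) = 26/5 + w/5 (x(J, w) = -26*(-⅕) + w*(⅕) = 26/5 + w/5)
j = 19494 (j = 19*1026 = 19494)
√(x(52, N(-7, -6)) + j) = √((26/5 + (⅕)*(-6)) + 19494) = √((26/5 - 6/5) + 19494) = √(4 + 19494) = √19498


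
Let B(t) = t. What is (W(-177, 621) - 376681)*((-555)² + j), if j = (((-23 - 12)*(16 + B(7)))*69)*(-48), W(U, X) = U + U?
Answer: -1121371841475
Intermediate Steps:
W(U, X) = 2*U
j = 2666160 (j = (((-23 - 12)*(16 + 7))*69)*(-48) = (-35*23*69)*(-48) = -805*69*(-48) = -55545*(-48) = 2666160)
(W(-177, 621) - 376681)*((-555)² + j) = (2*(-177) - 376681)*((-555)² + 2666160) = (-354 - 376681)*(308025 + 2666160) = -377035*2974185 = -1121371841475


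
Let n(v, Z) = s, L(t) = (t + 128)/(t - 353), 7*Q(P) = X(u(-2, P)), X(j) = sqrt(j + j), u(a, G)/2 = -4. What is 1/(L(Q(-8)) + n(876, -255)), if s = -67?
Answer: -411306419/27706670905 + 13468*I/27706670905 ≈ -0.014845 + 4.8609e-7*I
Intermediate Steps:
u(a, G) = -8 (u(a, G) = 2*(-4) = -8)
X(j) = sqrt(2)*sqrt(j) (X(j) = sqrt(2*j) = sqrt(2)*sqrt(j))
Q(P) = 4*I/7 (Q(P) = (sqrt(2)*sqrt(-8))/7 = (sqrt(2)*(2*I*sqrt(2)))/7 = (4*I)/7 = 4*I/7)
L(t) = (128 + t)/(-353 + t)
n(v, Z) = -67
1/(L(Q(-8)) + n(876, -255)) = 1/((128 + 4*I/7)/(-353 + 4*I/7) - 67) = 1/((49*(-353 - 4*I/7)/6105857)*(128 + 4*I/7) - 67) = 1/(49*(-353 - 4*I/7)*(128 + 4*I/7)/6105857 - 67) = 1/(-67 + 49*(-353 - 4*I/7)*(128 + 4*I/7)/6105857)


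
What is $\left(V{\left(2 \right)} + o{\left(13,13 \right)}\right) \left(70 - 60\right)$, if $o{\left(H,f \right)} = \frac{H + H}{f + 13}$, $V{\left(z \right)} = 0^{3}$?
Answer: $10$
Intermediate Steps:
$V{\left(z \right)} = 0$
$o{\left(H,f \right)} = \frac{2 H}{13 + f}$
$\left(V{\left(2 \right)} + o{\left(13,13 \right)}\right) \left(70 - 60\right) = \left(0 + 2 \cdot 13 \frac{1}{13 + 13}\right) \left(70 - 60\right) = \left(0 + 2 \cdot 13 \cdot \frac{1}{26}\right) \left(70 - 60\right) = \left(0 + 2 \cdot 13 \cdot \frac{1}{26}\right) 10 = \left(0 + 1\right) 10 = 1 \cdot 10 = 10$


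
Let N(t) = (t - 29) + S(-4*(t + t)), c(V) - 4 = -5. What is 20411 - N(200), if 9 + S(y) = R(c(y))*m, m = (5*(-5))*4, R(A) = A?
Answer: 20149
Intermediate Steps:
c(V) = -1 (c(V) = 4 - 5 = -1)
m = -100 (m = -25*4 = -100)
S(y) = 91 (S(y) = -9 - 1*(-100) = -9 + 100 = 91)
N(t) = 62 + t (N(t) = (t - 29) + 91 = (-29 + t) + 91 = 62 + t)
20411 - N(200) = 20411 - (62 + 200) = 20411 - 1*262 = 20411 - 262 = 20149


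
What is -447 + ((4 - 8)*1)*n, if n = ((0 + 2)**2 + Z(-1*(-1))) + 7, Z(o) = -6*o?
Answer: -467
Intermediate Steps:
n = 5 (n = ((0 + 2)**2 - (-6)*(-1)) + 7 = (2**2 - 6*1) + 7 = (4 - 6) + 7 = -2 + 7 = 5)
-447 + ((4 - 8)*1)*n = -447 + ((4 - 8)*1)*5 = -447 - 4*1*5 = -447 - 4*5 = -447 - 20 = -467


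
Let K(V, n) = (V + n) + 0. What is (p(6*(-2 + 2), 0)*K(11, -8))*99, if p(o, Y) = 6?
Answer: 1782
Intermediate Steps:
K(V, n) = V + n
(p(6*(-2 + 2), 0)*K(11, -8))*99 = (6*(11 - 8))*99 = (6*3)*99 = 18*99 = 1782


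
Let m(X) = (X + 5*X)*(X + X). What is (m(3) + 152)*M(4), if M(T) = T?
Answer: 1040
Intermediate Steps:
m(X) = 12*X² (m(X) = (6*X)*(2*X) = 12*X²)
(m(3) + 152)*M(4) = (12*3² + 152)*4 = (12*9 + 152)*4 = (108 + 152)*4 = 260*4 = 1040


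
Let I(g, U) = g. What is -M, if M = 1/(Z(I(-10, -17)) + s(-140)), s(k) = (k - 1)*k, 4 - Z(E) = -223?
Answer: -1/19967 ≈ -5.0083e-5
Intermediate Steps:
Z(E) = 227 (Z(E) = 4 - 1*(-223) = 4 + 223 = 227)
s(k) = k*(-1 + k) (s(k) = (-1 + k)*k = k*(-1 + k))
M = 1/19967 (M = 1/(227 - 140*(-1 - 140)) = 1/(227 - 140*(-141)) = 1/(227 + 19740) = 1/19967 ≈ 5.0083e-5)
-M = -1*1/19967 = -1/19967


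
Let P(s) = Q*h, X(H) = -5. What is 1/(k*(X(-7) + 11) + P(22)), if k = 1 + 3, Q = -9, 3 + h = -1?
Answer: 1/60 ≈ 0.016667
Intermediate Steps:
h = -4 (h = -3 - 1 = -4)
k = 4
P(s) = 36 (P(s) = -9*(-4) = 36)
1/(k*(X(-7) + 11) + P(22)) = 1/(4*(-5 + 11) + 36) = 1/(4*6 + 36) = 1/(24 + 36) = 1/60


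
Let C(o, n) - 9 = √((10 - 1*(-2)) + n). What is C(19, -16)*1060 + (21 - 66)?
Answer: 9495 + 2120*I ≈ 9495.0 + 2120.0*I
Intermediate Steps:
C(o, n) = 9 + √(12 + n) (C(o, n) = 9 + √((10 - 1*(-2)) + n) = 9 + √((10 + 2) + n) = 9 + √(12 + n))
C(19, -16)*1060 + (21 - 66) = (9 + √(12 - 16))*1060 + (21 - 66) = (9 + √(-4))*1060 - 45 = (9 + 2*I)*1060 - 45 = (9540 + 2120*I) - 45 = 9495 + 2120*I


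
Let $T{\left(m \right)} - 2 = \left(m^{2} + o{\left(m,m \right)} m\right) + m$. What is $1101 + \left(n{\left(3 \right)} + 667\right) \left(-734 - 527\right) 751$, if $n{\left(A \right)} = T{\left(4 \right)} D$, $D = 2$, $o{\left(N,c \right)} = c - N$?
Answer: $-673323720$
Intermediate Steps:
$T{\left(m \right)} = 2 + m + m^{2}$ ($T{\left(m \right)} = 2 + \left(\left(m^{2} + \left(m - m\right) m\right) + m\right) = 2 + \left(\left(m^{2} + 0 m\right) + m\right) = 2 + \left(\left(m^{2} + 0\right) + m\right) = 2 + \left(m^{2} + m\right) = 2 + \left(m + m^{2}\right) = 2 + m + m^{2}$)
$n{\left(A \right)} = 44$ ($n{\left(A \right)} = \left(2 + 4 + 4^{2}\right) 2 = \left(2 + 4 + 16\right) 2 = 22 \cdot 2 = 44$)
$1101 + \left(n{\left(3 \right)} + 667\right) \left(-734 - 527\right) 751 = 1101 + \left(44 + 667\right) \left(-734 - 527\right) 751 = 1101 + 711 \left(-1261\right) 751 = 1101 - 673324821 = -673323720$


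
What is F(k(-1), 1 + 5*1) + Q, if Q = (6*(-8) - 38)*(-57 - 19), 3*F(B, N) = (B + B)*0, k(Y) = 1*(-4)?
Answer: 6536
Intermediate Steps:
k(Y) = -4
F(B, N) = 0 (F(B, N) = ((B + B)*0)/3 = ((2*B)*0)/3 = (⅓)*0 = 0)
Q = 6536 (Q = (-48 - 38)*(-76) = -86*(-76) = 6536)
F(k(-1), 1 + 5*1) + Q = 0 + 6536 = 6536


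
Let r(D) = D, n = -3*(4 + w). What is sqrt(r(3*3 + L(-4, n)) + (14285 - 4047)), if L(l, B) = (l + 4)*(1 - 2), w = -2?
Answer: sqrt(10247) ≈ 101.23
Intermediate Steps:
n = -6 (n = -3*(4 - 2) = -3*2 = -6)
L(l, B) = -4 - l (L(l, B) = (4 + l)*(-1) = -4 - l)
sqrt(r(3*3 + L(-4, n)) + (14285 - 4047)) = sqrt((3*3 + (-4 - 1*(-4))) + (14285 - 4047)) = sqrt((9 + (-4 + 4)) + 10238) = sqrt((9 + 0) + 10238) = sqrt(9 + 10238) = sqrt(10247)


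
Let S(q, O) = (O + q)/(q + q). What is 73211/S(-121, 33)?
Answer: 805321/4 ≈ 2.0133e+5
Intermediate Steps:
S(q, O) = (O + q)/(2*q) (S(q, O) = (O + q)/((2*q)) = (O + q)*(1/(2*q)) = (O + q)/(2*q))
73211/S(-121, 33) = 73211/(((½)*(33 - 121)/(-121))) = 73211/(((½)*(-1/121)*(-88))) = 73211/(4/11) = 73211*(11/4) = 805321/4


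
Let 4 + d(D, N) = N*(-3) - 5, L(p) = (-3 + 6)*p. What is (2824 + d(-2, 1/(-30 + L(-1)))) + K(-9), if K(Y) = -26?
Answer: 30680/11 ≈ 2789.1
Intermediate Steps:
L(p) = 3*p
d(D, N) = -9 - 3*N (d(D, N) = -4 + (N*(-3) - 5) = -4 + (-3*N - 5) = -4 + (-5 - 3*N) = -9 - 3*N)
(2824 + d(-2, 1/(-30 + L(-1)))) + K(-9) = (2824 + (-9 - 3/(-30 + 3*(-1)))) - 26 = (2824 + (-9 - 3/(-30 - 3))) - 26 = (2824 + (-9 - 3/(-33))) - 26 = (2824 + (-9 - 3*(-1/33))) - 26 = (2824 + (-9 + 1/11)) - 26 = (2824 - 98/11) - 26 = 30966/11 - 26 = 30680/11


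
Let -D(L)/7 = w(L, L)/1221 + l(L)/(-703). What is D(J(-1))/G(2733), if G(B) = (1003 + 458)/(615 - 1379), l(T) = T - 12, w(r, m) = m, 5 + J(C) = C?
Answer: 855680/11297913 ≈ 0.075738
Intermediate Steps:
J(C) = -5 + C
l(T) = -12 + T
D(L) = -84/703 + 98*L/23199 (D(L) = -7*(L/1221 + (-12 + L)/(-703)) = -7*(L*(1/1221) + (-12 + L)*(-1/703)) = -7*(L/1221 + (12/703 - L/703)) = -7*(12/703 - 14*L/23199) = -84/703 + 98*L/23199)
G(B) = -1461/764 (G(B) = 1461/(-764) = 1461*(-1/764) = -1461/764)
D(J(-1))/G(2733) = (-84/703 + 98*(-5 - 1)/23199)/(-1461/764) = (-84/703 + (98/23199)*(-6))*(-764/1461) = (-84/703 - 196/7733)*(-764/1461) = -1120/7733*(-764/1461) = 855680/11297913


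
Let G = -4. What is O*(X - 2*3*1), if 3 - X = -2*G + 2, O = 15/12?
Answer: -65/4 ≈ -16.250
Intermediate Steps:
O = 5/4 (O = 15*(1/12) = 5/4 ≈ 1.2500)
X = -7 (X = 3 - (-2*(-4) + 2) = 3 - (8 + 2) = 3 - 1*10 = 3 - 10 = -7)
O*(X - 2*3*1) = 5*(-7 - 2*3*1)/4 = 5*(-7 - 6*1)/4 = 5*(-7 - 6)/4 = (5/4)*(-13) = -65/4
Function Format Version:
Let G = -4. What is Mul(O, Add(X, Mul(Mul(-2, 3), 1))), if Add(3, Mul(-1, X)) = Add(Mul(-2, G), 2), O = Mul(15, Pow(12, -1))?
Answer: Rational(-65, 4) ≈ -16.250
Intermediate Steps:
O = Rational(5, 4) (O = Mul(15, Rational(1, 12)) = Rational(5, 4) ≈ 1.2500)
X = -7 (X = Add(3, Mul(-1, Add(Mul(-2, -4), 2))) = Add(3, Mul(-1, Add(8, 2))) = Add(3, Mul(-1, 10)) = Add(3, -10) = -7)
Mul(O, Add(X, Mul(Mul(-2, 3), 1))) = Mul(Rational(5, 4), Add(-7, Mul(Mul(-2, 3), 1))) = Mul(Rational(5, 4), Add(-7, Mul(-6, 1))) = Mul(Rational(5, 4), Add(-7, -6)) = Mul(Rational(5, 4), -13) = Rational(-65, 4)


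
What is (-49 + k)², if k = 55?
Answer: 36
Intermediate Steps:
(-49 + k)² = (-49 + 55)² = 6² = 36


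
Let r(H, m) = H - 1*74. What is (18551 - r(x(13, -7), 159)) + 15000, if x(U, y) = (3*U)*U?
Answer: 33118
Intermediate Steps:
x(U, y) = 3*U**2
r(H, m) = -74 + H (r(H, m) = H - 74 = -74 + H)
(18551 - r(x(13, -7), 159)) + 15000 = (18551 - (-74 + 3*13**2)) + 15000 = (18551 - (-74 + 3*169)) + 15000 = (18551 - (-74 + 507)) + 15000 = (18551 - 1*433) + 15000 = (18551 - 433) + 15000 = 18118 + 15000 = 33118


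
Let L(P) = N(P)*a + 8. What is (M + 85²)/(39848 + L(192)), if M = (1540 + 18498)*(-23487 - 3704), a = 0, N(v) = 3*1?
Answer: -544846033/39856 ≈ -13670.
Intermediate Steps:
N(v) = 3
M = -544853258 (M = 20038*(-27191) = -544853258)
L(P) = 8 (L(P) = 3*0 + 8 = 0 + 8 = 8)
(M + 85²)/(39848 + L(192)) = (-544853258 + 85²)/(39848 + 8) = (-544853258 + 7225)/39856 = -544846033*1/39856 = -544846033/39856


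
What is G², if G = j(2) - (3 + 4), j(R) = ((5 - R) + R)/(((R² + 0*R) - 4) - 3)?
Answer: 676/9 ≈ 75.111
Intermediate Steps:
j(R) = 5/(-7 + R²) (j(R) = 5/(((R² + 0) - 4) - 3) = 5/((R² - 4) - 3) = 5/((-4 + R²) - 3) = 5/(-7 + R²))
G = -26/3 (G = 5/(-7 + 2²) - (3 + 4) = 5/(-7 + 4) - 7 = 5/(-3) - 1*7 = 5*(-⅓) - 7 = -5/3 - 7 = -26/3 ≈ -8.6667)
G² = (-26/3)² = 676/9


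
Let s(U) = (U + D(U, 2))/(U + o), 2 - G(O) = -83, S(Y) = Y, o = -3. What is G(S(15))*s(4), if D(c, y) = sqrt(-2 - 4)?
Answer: 340 + 85*I*sqrt(6) ≈ 340.0 + 208.21*I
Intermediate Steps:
G(O) = 85 (G(O) = 2 - 1*(-83) = 2 + 83 = 85)
D(c, y) = I*sqrt(6) (D(c, y) = sqrt(-6) = I*sqrt(6))
s(U) = (U + I*sqrt(6))/(-3 + U) (s(U) = (U + I*sqrt(6))/(U - 3) = (U + I*sqrt(6))/(-3 + U))
G(S(15))*s(4) = 85*((4 + I*sqrt(6))/(-3 + 4)) = 85*((4 + I*sqrt(6))/1) = 85*(1*(4 + I*sqrt(6))) = 85*(4 + I*sqrt(6)) = 340 + 85*I*sqrt(6)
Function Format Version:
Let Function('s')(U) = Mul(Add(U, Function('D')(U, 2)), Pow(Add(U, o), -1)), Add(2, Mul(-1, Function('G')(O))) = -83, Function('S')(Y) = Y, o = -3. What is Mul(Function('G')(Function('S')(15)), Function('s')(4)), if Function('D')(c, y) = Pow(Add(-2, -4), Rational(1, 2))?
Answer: Add(340, Mul(85, I, Pow(6, Rational(1, 2)))) ≈ Add(340.00, Mul(208.21, I))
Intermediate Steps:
Function('G')(O) = 85 (Function('G')(O) = Add(2, Mul(-1, -83)) = Add(2, 83) = 85)
Function('D')(c, y) = Mul(I, Pow(6, Rational(1, 2))) (Function('D')(c, y) = Pow(-6, Rational(1, 2)) = Mul(I, Pow(6, Rational(1, 2))))
Function('s')(U) = Mul(Pow(Add(-3, U), -1), Add(U, Mul(I, Pow(6, Rational(1, 2))))) (Function('s')(U) = Mul(Add(U, Mul(I, Pow(6, Rational(1, 2)))), Pow(Add(U, -3), -1)) = Mul(Add(U, Mul(I, Pow(6, Rational(1, 2)))), Pow(Add(-3, U), -1)) = Mul(Pow(Add(-3, U), -1), Add(U, Mul(I, Pow(6, Rational(1, 2))))))
Mul(Function('G')(Function('S')(15)), Function('s')(4)) = Mul(85, Mul(Pow(Add(-3, 4), -1), Add(4, Mul(I, Pow(6, Rational(1, 2)))))) = Mul(85, Mul(Pow(1, -1), Add(4, Mul(I, Pow(6, Rational(1, 2)))))) = Mul(85, Mul(1, Add(4, Mul(I, Pow(6, Rational(1, 2)))))) = Mul(85, Add(4, Mul(I, Pow(6, Rational(1, 2))))) = Add(340, Mul(85, I, Pow(6, Rational(1, 2))))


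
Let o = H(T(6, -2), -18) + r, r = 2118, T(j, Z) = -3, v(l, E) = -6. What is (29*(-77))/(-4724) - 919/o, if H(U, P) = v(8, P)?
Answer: 93685/2494272 ≈ 0.037560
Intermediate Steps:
H(U, P) = -6
o = 2112 (o = -6 + 2118 = 2112)
(29*(-77))/(-4724) - 919/o = (29*(-77))/(-4724) - 919/2112 = -2233*(-1/4724) - 919*1/2112 = 2233/4724 - 919/2112 = 93685/2494272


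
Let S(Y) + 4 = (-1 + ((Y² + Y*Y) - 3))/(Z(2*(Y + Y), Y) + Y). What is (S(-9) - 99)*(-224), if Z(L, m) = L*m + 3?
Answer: 3650752/159 ≈ 22961.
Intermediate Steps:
Z(L, m) = 3 + L*m
S(Y) = -4 + (-4 + 2*Y²)/(3 + Y + 4*Y²) (S(Y) = -4 + (-1 + ((Y² + Y*Y) - 3))/((3 + (2*(Y + Y))*Y) + Y) = -4 + (-1 + ((Y² + Y²) - 3))/((3 + (2*(2*Y))*Y) + Y) = -4 + (-1 + (2*Y² - 3))/((3 + (4*Y)*Y) + Y) = -4 + (-1 + (-3 + 2*Y²))/((3 + 4*Y²) + Y) = -4 + (-4 + 2*Y²)/(3 + Y + 4*Y²))
(S(-9) - 99)*(-224) = (2*(-8 - 7*(-9)² - 2*(-9))/(3 - 9 + 4*(-9)²) - 99)*(-224) = (2*(-8 - 7*81 + 18)/(3 - 9 + 4*81) - 99)*(-224) = (2*(-8 - 567 + 18)/(3 - 9 + 324) - 99)*(-224) = (2*(-557)/318 - 99)*(-224) = (2*(1/318)*(-557) - 99)*(-224) = (-557/159 - 99)*(-224) = -16298/159*(-224) = 3650752/159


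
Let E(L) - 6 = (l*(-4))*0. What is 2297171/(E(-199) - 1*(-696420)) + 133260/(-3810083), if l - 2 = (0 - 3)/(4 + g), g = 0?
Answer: 8659606446433/2653440863358 ≈ 3.2635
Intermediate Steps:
l = 5/4 (l = 2 + (0 - 3)/(4 + 0) = 2 - 3/4 = 2 - 3*¼ = 2 - ¾ = 5/4 ≈ 1.2500)
E(L) = 6 (E(L) = 6 + ((5/4)*(-4))*0 = 6 - 5*0 = 6 + 0 = 6)
2297171/(E(-199) - 1*(-696420)) + 133260/(-3810083) = 2297171/(6 - 1*(-696420)) + 133260/(-3810083) = 2297171/(6 + 696420) + 133260*(-1/3810083) = 2297171/696426 - 133260/3810083 = 8659606446433/2653440863358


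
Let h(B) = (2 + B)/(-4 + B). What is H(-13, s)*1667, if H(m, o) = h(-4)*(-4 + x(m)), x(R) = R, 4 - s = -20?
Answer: -28339/4 ≈ -7084.8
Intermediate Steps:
s = 24 (s = 4 - 1*(-20) = 4 + 20 = 24)
h(B) = (2 + B)/(-4 + B)
H(m, o) = -1 + m/4 (H(m, o) = ((2 - 4)/(-4 - 4))*(-4 + m) = (-2/(-8))*(-4 + m) = (-⅛*(-2))*(-4 + m) = (-4 + m)/4 = -1 + m/4)
H(-13, s)*1667 = (-1 + (¼)*(-13))*1667 = (-1 - 13/4)*1667 = -17/4*1667 = -28339/4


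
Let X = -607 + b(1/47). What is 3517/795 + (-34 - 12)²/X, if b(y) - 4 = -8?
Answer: 466667/485745 ≈ 0.96072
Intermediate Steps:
b(y) = -4 (b(y) = 4 - 8 = -4)
X = -611 (X = -607 - 4 = -611)
3517/795 + (-34 - 12)²/X = 3517/795 + (-34 - 12)²/(-611) = 3517*(1/795) + (-46)²*(-1/611) = 3517/795 + 2116*(-1/611) = 3517/795 - 2116/611 = 466667/485745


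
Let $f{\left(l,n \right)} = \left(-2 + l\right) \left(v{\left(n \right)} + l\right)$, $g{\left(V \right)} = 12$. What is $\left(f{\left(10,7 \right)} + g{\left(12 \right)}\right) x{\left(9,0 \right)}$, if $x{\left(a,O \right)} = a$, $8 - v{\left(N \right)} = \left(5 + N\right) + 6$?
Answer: $108$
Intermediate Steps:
$v{\left(N \right)} = -3 - N$ ($v{\left(N \right)} = 8 - \left(\left(5 + N\right) + 6\right) = 8 - \left(11 + N\right) = -3 - N$)
$f{\left(l,n \right)} = \left(-2 + l\right) \left(-3 + l - n\right)$ ($f{\left(l,n \right)} = \left(-2 + l\right) \left(\left(-3 - n\right) + l\right) = \left(-2 + l\right) \left(-3 + l - n\right)$)
$\left(f{\left(10,7 \right)} + g{\left(12 \right)}\right) x{\left(9,0 \right)} = \left(\left(6 + 10^{2} - 50 + 2 \cdot 7 - 10 \cdot 7\right) + 12\right) 9 = \left(\left(6 + 100 - 50 + 14 - 70\right) + 12\right) 9 = \left(0 + 12\right) 9 = 12 \cdot 9 = 108$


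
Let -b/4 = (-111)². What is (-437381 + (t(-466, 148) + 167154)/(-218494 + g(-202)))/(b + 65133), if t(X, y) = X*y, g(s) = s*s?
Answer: -38859164038/1408104405 ≈ -27.597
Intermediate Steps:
g(s) = s²
b = -49284 (b = -4*(-111)² = -4*12321 = -49284)
(-437381 + (t(-466, 148) + 167154)/(-218494 + g(-202)))/(b + 65133) = (-437381 + (-466*148 + 167154)/(-218494 + (-202)²))/(-49284 + 65133) = (-437381 + (-68968 + 167154)/(-218494 + 40804))/15849 = (-437381 + 98186/(-177690))*(1/15849) = (-437381 + 98186*(-1/177690))*(1/15849) = (-437381 - 49093/88845)*(1/15849) = -38859164038/88845*1/15849 = -38859164038/1408104405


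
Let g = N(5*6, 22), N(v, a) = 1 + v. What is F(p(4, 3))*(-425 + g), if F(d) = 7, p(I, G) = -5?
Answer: -2758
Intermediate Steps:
g = 31 (g = 1 + 5*6 = 1 + 30 = 31)
F(p(4, 3))*(-425 + g) = 7*(-425 + 31) = 7*(-394) = -2758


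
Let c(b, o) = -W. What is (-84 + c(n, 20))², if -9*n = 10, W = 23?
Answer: 11449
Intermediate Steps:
n = -10/9 (n = -⅑*10 = -10/9 ≈ -1.1111)
c(b, o) = -23 (c(b, o) = -1*23 = -23)
(-84 + c(n, 20))² = (-84 - 23)² = (-107)² = 11449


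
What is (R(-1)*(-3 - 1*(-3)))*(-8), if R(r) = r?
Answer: 0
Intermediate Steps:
(R(-1)*(-3 - 1*(-3)))*(-8) = -(-3 - 1*(-3))*(-8) = -(-3 + 3)*(-8) = -1*0*(-8) = 0*(-8) = 0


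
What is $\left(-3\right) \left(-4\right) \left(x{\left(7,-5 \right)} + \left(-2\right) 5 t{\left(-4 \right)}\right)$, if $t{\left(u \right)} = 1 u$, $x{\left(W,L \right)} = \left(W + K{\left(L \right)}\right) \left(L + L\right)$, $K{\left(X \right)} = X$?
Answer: $240$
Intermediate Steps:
$x{\left(W,L \right)} = 2 L \left(L + W\right)$ ($x{\left(W,L \right)} = \left(W + L\right) \left(L + L\right) = \left(L + W\right) 2 L = 2 L \left(L + W\right)$)
$t{\left(u \right)} = u$
$\left(-3\right) \left(-4\right) \left(x{\left(7,-5 \right)} + \left(-2\right) 5 t{\left(-4 \right)}\right) = \left(-3\right) \left(-4\right) \left(2 \left(-5\right) \left(-5 + 7\right) + \left(-2\right) 5 \left(-4\right)\right) = 12 \left(2 \left(-5\right) 2 - -40\right) = 12 \left(-20 + 40\right) = 12 \cdot 20 = 240$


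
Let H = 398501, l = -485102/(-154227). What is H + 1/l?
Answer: 193313786329/485102 ≈ 3.9850e+5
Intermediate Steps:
l = 485102/154227 (l = -485102*(-1/154227) = 485102/154227 ≈ 3.1454)
H + 1/l = 398501 + 1/(485102/154227) = 398501 + 154227/485102 = 193313786329/485102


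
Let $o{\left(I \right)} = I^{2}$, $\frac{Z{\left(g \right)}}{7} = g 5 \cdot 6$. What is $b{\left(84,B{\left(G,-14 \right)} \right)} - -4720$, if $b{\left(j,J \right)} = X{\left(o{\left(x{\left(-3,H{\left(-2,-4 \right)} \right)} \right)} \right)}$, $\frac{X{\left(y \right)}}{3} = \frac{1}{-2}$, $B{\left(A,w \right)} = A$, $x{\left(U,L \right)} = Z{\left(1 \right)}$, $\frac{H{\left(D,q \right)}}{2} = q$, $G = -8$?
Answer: $\frac{9437}{2} \approx 4718.5$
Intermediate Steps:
$H{\left(D,q \right)} = 2 q$
$Z{\left(g \right)} = 210 g$ ($Z{\left(g \right)} = 7 g 5 \cdot 6 = 7 \cdot 5 g 6 = 7 \cdot 30 g = 210 g$)
$x{\left(U,L \right)} = 210$ ($x{\left(U,L \right)} = 210 \cdot 1 = 210$)
$X{\left(y \right)} = - \frac{3}{2}$ ($X{\left(y \right)} = \frac{3}{-2} = 3 \left(- \frac{1}{2}\right) = - \frac{3}{2}$)
$b{\left(j,J \right)} = - \frac{3}{2}$
$b{\left(84,B{\left(G,-14 \right)} \right)} - -4720 = - \frac{3}{2} - -4720 = - \frac{3}{2} + 4720 = \frac{9437}{2}$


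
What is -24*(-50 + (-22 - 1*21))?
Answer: 2232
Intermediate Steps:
-24*(-50 + (-22 - 1*21)) = -24*(-50 + (-22 - 21)) = -24*(-50 - 43) = -24*(-93) = 2232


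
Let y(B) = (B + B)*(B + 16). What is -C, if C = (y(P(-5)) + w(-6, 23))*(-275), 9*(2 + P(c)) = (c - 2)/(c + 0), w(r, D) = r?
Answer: -1296812/81 ≈ -16010.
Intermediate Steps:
P(c) = -2 + (-2 + c)/(9*c) (P(c) = -2 + ((c - 2)/(c + 0))/9 = -2 + ((-2 + c)/c)/9 = -2 + (-2 + c)/(9*c))
y(B) = 2*B*(16 + B) (y(B) = (2*B)*(16 + B) = 2*B*(16 + B))
C = 1296812/81 (C = (2*((1/9)*(-2 - 17*(-5))/(-5))*(16 + (1/9)*(-2 - 17*(-5))/(-5)) - 6)*(-275) = (2*((1/9)*(-1/5)*(-2 + 85))*(16 + (1/9)*(-1/5)*(-2 + 85)) - 6)*(-275) = (2*((1/9)*(-1/5)*83)*(16 + (1/9)*(-1/5)*83) - 6)*(-275) = (2*(-83/45)*(16 - 83/45) - 6)*(-275) = (2*(-83/45)*(637/45) - 6)*(-275) = (-105742/2025 - 6)*(-275) = -117892/2025*(-275) = 1296812/81 ≈ 16010.)
-C = -1*1296812/81 = -1296812/81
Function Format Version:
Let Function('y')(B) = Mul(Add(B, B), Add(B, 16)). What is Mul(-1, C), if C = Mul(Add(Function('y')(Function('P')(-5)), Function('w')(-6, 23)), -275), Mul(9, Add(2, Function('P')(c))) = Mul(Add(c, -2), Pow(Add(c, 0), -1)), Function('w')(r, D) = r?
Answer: Rational(-1296812, 81) ≈ -16010.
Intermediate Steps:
Function('P')(c) = Add(-2, Mul(Rational(1, 9), Pow(c, -1), Add(-2, c))) (Function('P')(c) = Add(-2, Mul(Rational(1, 9), Mul(Add(c, -2), Pow(Add(c, 0), -1)))) = Add(-2, Mul(Rational(1, 9), Mul(Add(-2, c), Pow(c, -1)))) = Add(-2, Mul(Rational(1, 9), Mul(Pow(c, -1), Add(-2, c)))) = Add(-2, Mul(Rational(1, 9), Pow(c, -1), Add(-2, c))))
Function('y')(B) = Mul(2, B, Add(16, B)) (Function('y')(B) = Mul(Mul(2, B), Add(16, B)) = Mul(2, B, Add(16, B)))
C = Rational(1296812, 81) (C = Mul(Add(Mul(2, Mul(Rational(1, 9), Pow(-5, -1), Add(-2, Mul(-17, -5))), Add(16, Mul(Rational(1, 9), Pow(-5, -1), Add(-2, Mul(-17, -5))))), -6), -275) = Mul(Add(Mul(2, Mul(Rational(1, 9), Rational(-1, 5), Add(-2, 85)), Add(16, Mul(Rational(1, 9), Rational(-1, 5), Add(-2, 85)))), -6), -275) = Mul(Add(Mul(2, Mul(Rational(1, 9), Rational(-1, 5), 83), Add(16, Mul(Rational(1, 9), Rational(-1, 5), 83))), -6), -275) = Mul(Add(Mul(2, Rational(-83, 45), Add(16, Rational(-83, 45))), -6), -275) = Mul(Add(Mul(2, Rational(-83, 45), Rational(637, 45)), -6), -275) = Mul(Add(Rational(-105742, 2025), -6), -275) = Mul(Rational(-117892, 2025), -275) = Rational(1296812, 81) ≈ 16010.)
Mul(-1, C) = Mul(-1, Rational(1296812, 81)) = Rational(-1296812, 81)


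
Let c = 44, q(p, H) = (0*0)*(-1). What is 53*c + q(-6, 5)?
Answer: 2332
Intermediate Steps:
q(p, H) = 0 (q(p, H) = 0*(-1) = 0)
53*c + q(-6, 5) = 53*44 + 0 = 2332 + 0 = 2332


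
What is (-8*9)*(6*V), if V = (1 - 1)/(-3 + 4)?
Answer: 0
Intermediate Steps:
V = 0 (V = 0/1 = 0*1 = 0)
(-8*9)*(6*V) = (-8*9)*(6*0) = -72*0 = 0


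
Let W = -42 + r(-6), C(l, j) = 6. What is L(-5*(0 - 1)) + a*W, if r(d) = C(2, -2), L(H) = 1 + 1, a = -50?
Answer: 1802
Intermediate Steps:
L(H) = 2
r(d) = 6
W = -36 (W = -42 + 6 = -36)
L(-5*(0 - 1)) + a*W = 2 - 50*(-36) = 2 + 1800 = 1802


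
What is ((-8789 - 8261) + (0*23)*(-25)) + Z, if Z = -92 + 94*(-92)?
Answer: -25790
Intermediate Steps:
Z = -8740 (Z = -92 - 8648 = -8740)
((-8789 - 8261) + (0*23)*(-25)) + Z = ((-8789 - 8261) + (0*23)*(-25)) - 8740 = (-17050 + 0*(-25)) - 8740 = (-17050 + 0) - 8740 = -17050 - 8740 = -25790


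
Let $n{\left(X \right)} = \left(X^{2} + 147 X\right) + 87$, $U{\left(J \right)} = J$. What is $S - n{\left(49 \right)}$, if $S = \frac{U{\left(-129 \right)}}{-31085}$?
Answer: $- \frac{301244606}{31085} \approx -9691.0$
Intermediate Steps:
$n{\left(X \right)} = 87 + X^{2} + 147 X$
$S = \frac{129}{31085}$ ($S = - \frac{129}{-31085} = \left(-129\right) \left(- \frac{1}{31085}\right) = \frac{129}{31085} \approx 0.0041499$)
$S - n{\left(49 \right)} = \frac{129}{31085} - \left(87 + 49^{2} + 147 \cdot 49\right) = \frac{129}{31085} - \left(87 + 2401 + 7203\right) = \frac{129}{31085} - 9691 = - \frac{301244606}{31085}$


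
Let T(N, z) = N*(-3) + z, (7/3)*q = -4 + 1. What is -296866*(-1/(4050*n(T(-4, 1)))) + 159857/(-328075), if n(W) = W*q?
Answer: -15150168602/3109166775 ≈ -4.8727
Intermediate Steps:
q = -9/7 (q = 3*(-4 + 1)/7 = (3/7)*(-3) = -9/7 ≈ -1.2857)
T(N, z) = z - 3*N (T(N, z) = -3*N + z = z - 3*N)
n(W) = -9*W/7 (n(W) = W*(-9/7) = -9*W/7)
-296866*(-1/(4050*n(T(-4, 1)))) + 159857/(-328075) = -296866*7/(36450*(1 - 3*(-4))) + 159857/(-328075) = -296866*7/(36450*(1 + 12)) + 159857*(-1/328075) = -296866/((75*(-9/7*13))*(-54)) - 159857/328075 = -296866/((75*(-117/7))*(-54)) - 159857/328075 = -296866/((-8775/7*(-54))) - 159857/328075 = -296866/473850/7 - 159857/328075 = -296866*7/473850 - 159857/328075 = -1039031/236925 - 159857/328075 = -15150168602/3109166775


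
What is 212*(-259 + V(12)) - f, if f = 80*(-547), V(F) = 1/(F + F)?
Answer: -66835/6 ≈ -11139.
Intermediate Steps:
V(F) = 1/(2*F)
f = -43760
212*(-259 + V(12)) - f = 212*(-259 + (½)/12) - 1*(-43760) = 212*(-259 + (½)*(1/12)) + 43760 = 212*(-259 + 1/24) + 43760 = 212*(-6215/24) + 43760 = -329395/6 + 43760 = -66835/6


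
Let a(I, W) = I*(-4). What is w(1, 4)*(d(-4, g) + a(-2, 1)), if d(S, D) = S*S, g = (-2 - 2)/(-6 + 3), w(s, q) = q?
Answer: 96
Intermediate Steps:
a(I, W) = -4*I
g = 4/3 (g = -4/(-3) = -4*(-⅓) = 4/3 ≈ 1.3333)
d(S, D) = S²
w(1, 4)*(d(-4, g) + a(-2, 1)) = 4*((-4)² - 4*(-2)) = 4*(16 + 8) = 4*24 = 96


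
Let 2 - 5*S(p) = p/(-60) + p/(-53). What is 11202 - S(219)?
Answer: 59360231/5300 ≈ 11200.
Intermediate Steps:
S(p) = ⅖ + 113*p/15900 (S(p) = ⅖ - (p/(-60) + p/(-53))/5 = ⅖ - (p*(-1/60) + p*(-1/53))/5 = ⅖ - (-p/60 - p/53)/5 = ⅖ - (-113)*p/15900 = ⅖ + 113*p/15900)
11202 - S(219) = 11202 - (⅖ + (113/15900)*219) = 11202 - (⅖ + 8249/5300) = 11202 - 1*10369/5300 = 11202 - 10369/5300 = 59360231/5300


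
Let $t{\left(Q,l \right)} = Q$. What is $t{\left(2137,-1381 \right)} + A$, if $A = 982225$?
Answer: $984362$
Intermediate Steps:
$t{\left(2137,-1381 \right)} + A = 2137 + 982225 = 984362$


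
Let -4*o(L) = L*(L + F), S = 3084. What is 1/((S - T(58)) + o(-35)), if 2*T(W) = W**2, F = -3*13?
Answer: 2/1509 ≈ 0.0013254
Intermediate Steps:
F = -39
T(W) = W**2/2
o(L) = -L*(-39 + L)/4 (o(L) = -L*(L - 39)/4 = -L*(-39 + L)/4)
1/((S - T(58)) + o(-35)) = 1/((3084 - 58**2/2) + (1/4)*(-35)*(39 - 1*(-35))) = 1/((3084 - 3364/2) + (1/4)*(-35)*(39 + 35)) = 1/((3084 - 1*1682) + (1/4)*(-35)*74) = 1/((3084 - 1682) - 1295/2) = 1/(1402 - 1295/2) = 1/(1509/2) = 2/1509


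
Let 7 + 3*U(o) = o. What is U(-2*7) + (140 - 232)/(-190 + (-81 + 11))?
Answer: -432/65 ≈ -6.6462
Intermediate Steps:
U(o) = -7/3 + o/3
U(-2*7) + (140 - 232)/(-190 + (-81 + 11)) = (-7/3 + (-2*7)/3) + (140 - 232)/(-190 + (-81 + 11)) = (-7/3 + (⅓)*(-14)) - 92/(-190 - 70) = (-7/3 - 14/3) - 92/(-260) = -7 - 92*(-1/260) = -7 + 23/65 = -432/65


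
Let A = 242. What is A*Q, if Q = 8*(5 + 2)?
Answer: 13552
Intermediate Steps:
Q = 56 (Q = 8*7 = 56)
A*Q = 242*56 = 13552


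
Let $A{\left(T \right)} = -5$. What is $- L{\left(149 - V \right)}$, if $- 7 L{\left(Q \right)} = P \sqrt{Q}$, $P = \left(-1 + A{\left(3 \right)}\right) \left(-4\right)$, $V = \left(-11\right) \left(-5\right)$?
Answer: $\frac{24 \sqrt{94}}{7} \approx 33.241$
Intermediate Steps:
$V = 55$
$P = 24$ ($P = \left(-1 - 5\right) \left(-4\right) = \left(-6\right) \left(-4\right) = 24$)
$L{\left(Q \right)} = - \frac{24 \sqrt{Q}}{7}$
$- L{\left(149 - V \right)} = - \frac{\left(-24\right) \sqrt{149 - 55}}{7} = - \frac{\left(-24\right) \sqrt{94}}{7} = \frac{24 \sqrt{94}}{7}$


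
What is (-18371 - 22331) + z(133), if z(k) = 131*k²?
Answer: 2276557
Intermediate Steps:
(-18371 - 22331) + z(133) = (-18371 - 22331) + 131*133² = -40702 + 131*17689 = -40702 + 2317259 = 2276557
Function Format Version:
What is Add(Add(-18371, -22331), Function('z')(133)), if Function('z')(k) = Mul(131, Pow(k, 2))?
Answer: 2276557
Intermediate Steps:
Add(Add(-18371, -22331), Function('z')(133)) = Add(Add(-18371, -22331), Mul(131, Pow(133, 2))) = Add(-40702, Mul(131, 17689)) = Add(-40702, 2317259) = 2276557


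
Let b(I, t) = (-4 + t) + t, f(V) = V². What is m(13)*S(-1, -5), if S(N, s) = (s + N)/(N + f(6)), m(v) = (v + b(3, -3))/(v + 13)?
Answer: -9/455 ≈ -0.019780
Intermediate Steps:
b(I, t) = -4 + 2*t
m(v) = (-10 + v)/(13 + v) (m(v) = (v + (-4 + 2*(-3)))/(v + 13) = (v + (-4 - 6))/(13 + v) = (v - 10)/(13 + v) = (-10 + v)/(13 + v))
S(N, s) = (N + s)/(36 + N) (S(N, s) = (s + N)/(N + 6²) = (N + s)/(N + 36) = (N + s)/(36 + N))
m(13)*S(-1, -5) = ((-10 + 13)/(13 + 13))*((-1 - 5)/(36 - 1)) = (3/26)*(-6/35) = -9/455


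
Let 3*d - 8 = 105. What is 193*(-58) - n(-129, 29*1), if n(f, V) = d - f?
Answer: -34082/3 ≈ -11361.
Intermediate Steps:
d = 113/3 (d = 8/3 + (⅓)*105 = 8/3 + 35 = 113/3 ≈ 37.667)
n(f, V) = 113/3 - f
193*(-58) - n(-129, 29*1) = 193*(-58) - (113/3 - 1*(-129)) = -11194 - (113/3 + 129) = -11194 - 1*500/3 = -11194 - 500/3 = -34082/3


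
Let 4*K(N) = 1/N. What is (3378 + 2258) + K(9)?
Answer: 202897/36 ≈ 5636.0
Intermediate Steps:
K(N) = 1/(4*N)
(3378 + 2258) + K(9) = (3378 + 2258) + (1/4)/9 = 5636 + (1/4)*(1/9) = 5636 + 1/36 = 202897/36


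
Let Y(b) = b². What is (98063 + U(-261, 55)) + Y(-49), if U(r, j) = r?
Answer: 100203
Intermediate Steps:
(98063 + U(-261, 55)) + Y(-49) = (98063 - 261) + (-49)² = 97802 + 2401 = 100203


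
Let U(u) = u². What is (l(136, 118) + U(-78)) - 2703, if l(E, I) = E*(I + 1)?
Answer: 19565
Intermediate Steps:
l(E, I) = E*(1 + I)
(l(136, 118) + U(-78)) - 2703 = (136*(1 + 118) + (-78)²) - 2703 = (136*119 + 6084) - 2703 = (16184 + 6084) - 2703 = 22268 - 2703 = 19565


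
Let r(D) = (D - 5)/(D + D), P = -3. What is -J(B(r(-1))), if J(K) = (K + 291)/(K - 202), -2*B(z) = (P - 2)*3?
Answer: 597/389 ≈ 1.5347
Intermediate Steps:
r(D) = (-5 + D)/(2*D) (r(D) = (-5 + D)/((2*D)) = (-5 + D)*(1/(2*D)) = (-5 + D)/(2*D))
B(z) = 15/2 (B(z) = -(-3 - 2)*3/2 = -(-5)*3/2 = -½*(-15) = 15/2)
J(K) = (291 + K)/(-202 + K)
-J(B(r(-1))) = -(291 + 15/2)/(-202 + 15/2) = -597/((-389/2)*2) = -(-2)*597/(389*2) = -1*(-597/389) = 597/389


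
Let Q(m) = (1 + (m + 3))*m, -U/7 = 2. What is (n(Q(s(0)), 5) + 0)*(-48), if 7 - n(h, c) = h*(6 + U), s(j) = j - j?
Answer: -336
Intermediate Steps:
s(j) = 0
U = -14 (U = -7*2 = -14)
Q(m) = m*(4 + m) (Q(m) = (1 + (3 + m))*m = (4 + m)*m = m*(4 + m))
n(h, c) = 7 + 8*h (n(h, c) = 7 - h*(6 - 14) = 7 - h*(-8) = 7 - (-8)*h = 7 + 8*h)
(n(Q(s(0)), 5) + 0)*(-48) = ((7 + 8*(0*(4 + 0))) + 0)*(-48) = ((7 + 8*(0*4)) + 0)*(-48) = ((7 + 8*0) + 0)*(-48) = ((7 + 0) + 0)*(-48) = (7 + 0)*(-48) = 7*(-48) = -336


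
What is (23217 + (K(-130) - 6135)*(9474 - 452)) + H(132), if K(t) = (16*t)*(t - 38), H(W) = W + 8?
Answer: 3097321067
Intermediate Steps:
H(W) = 8 + W
K(t) = 16*t*(-38 + t) (K(t) = (16*t)*(-38 + t) = 16*t*(-38 + t))
(23217 + (K(-130) - 6135)*(9474 - 452)) + H(132) = (23217 + (16*(-130)*(-38 - 130) - 6135)*(9474 - 452)) + (8 + 132) = (23217 + (16*(-130)*(-168) - 6135)*9022) + 140 = (23217 + (349440 - 6135)*9022) + 140 = (23217 + 343305*9022) + 140 = (23217 + 3097297710) + 140 = 3097320927 + 140 = 3097321067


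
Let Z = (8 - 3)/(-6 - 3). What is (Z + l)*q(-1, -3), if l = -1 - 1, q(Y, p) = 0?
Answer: 0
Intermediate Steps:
l = -2
Z = -5/9 (Z = 5/(-9) = 5*(-1/9) = -5/9 ≈ -0.55556)
(Z + l)*q(-1, -3) = (-5/9 - 2)*0 = -23/9*0 = 0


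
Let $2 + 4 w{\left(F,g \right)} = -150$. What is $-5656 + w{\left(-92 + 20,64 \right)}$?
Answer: $-5694$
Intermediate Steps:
$w{\left(F,g \right)} = -38$ ($w{\left(F,g \right)} = - \frac{1}{2} + \frac{1}{4} \left(-150\right) = - \frac{1}{2} - \frac{75}{2} = -38$)
$-5656 + w{\left(-92 + 20,64 \right)} = -5656 - 38 = -5694$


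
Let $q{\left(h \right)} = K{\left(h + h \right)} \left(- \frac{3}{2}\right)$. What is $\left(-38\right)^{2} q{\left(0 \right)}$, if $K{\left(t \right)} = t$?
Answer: $0$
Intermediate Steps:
$q{\left(h \right)} = - 3 h$ ($q{\left(h \right)} = \left(h + h\right) \left(- \frac{3}{2}\right) = 2 h \left(\left(-3\right) \frac{1}{2}\right) = 2 h \left(- \frac{3}{2}\right) = - 3 h$)
$\left(-38\right)^{2} q{\left(0 \right)} = \left(-38\right)^{2} \left(\left(-3\right) 0\right) = 1444 \cdot 0 = 0$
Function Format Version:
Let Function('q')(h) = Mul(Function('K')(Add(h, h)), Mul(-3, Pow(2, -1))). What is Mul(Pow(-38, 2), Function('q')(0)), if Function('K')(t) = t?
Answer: 0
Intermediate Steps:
Function('q')(h) = Mul(-3, h) (Function('q')(h) = Mul(Add(h, h), Mul(-3, Pow(2, -1))) = Mul(Mul(2, h), Mul(-3, Rational(1, 2))) = Mul(Mul(2, h), Rational(-3, 2)) = Mul(-3, h))
Mul(Pow(-38, 2), Function('q')(0)) = Mul(Pow(-38, 2), Mul(-3, 0)) = Mul(1444, 0) = 0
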